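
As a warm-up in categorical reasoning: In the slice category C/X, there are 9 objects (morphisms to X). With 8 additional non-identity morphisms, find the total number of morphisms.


In the slice category C/X, objects are morphisms to X.
Identity morphisms: 9 (one per object of C/X).
Non-identity morphisms: 8.
Total = 9 + 8 = 17

17


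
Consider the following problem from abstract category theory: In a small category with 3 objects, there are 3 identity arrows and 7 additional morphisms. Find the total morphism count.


Each object has an identity morphism, giving 3 identities.
Adding the 7 non-identity morphisms:
Total = 3 + 7 = 10

10


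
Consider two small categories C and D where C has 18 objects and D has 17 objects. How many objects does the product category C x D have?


The product category C x D has objects that are pairs (c, d).
Number of pairs = |Ob(C)| * |Ob(D)| = 18 * 17 = 306

306


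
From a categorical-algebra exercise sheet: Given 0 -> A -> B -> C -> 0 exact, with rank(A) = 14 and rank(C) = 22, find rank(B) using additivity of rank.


For a short exact sequence 0 -> A -> B -> C -> 0,
rank is additive: rank(B) = rank(A) + rank(C).
rank(B) = 14 + 22 = 36

36


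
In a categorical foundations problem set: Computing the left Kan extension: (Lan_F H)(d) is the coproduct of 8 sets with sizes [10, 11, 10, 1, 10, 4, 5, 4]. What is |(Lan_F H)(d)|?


Pointwise, the left Kan extension (Lan_F H)(d) is the colimit, indexed
by the comma category (F downarrow d), of H composed with the
projection (F downarrow d) -> C. Here that colimit is given
as a coproduct (disjoint union) of sets, so its cardinality is the
sum of the sizes of the summands.
Coproduct of sets with sizes: 10 + 11 + 10 + 1 + 10 + 4 + 5 + 4
= 55

55


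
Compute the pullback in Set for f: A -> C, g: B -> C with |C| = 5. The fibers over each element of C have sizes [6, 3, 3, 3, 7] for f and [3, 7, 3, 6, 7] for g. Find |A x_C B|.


The pullback A x_C B consists of pairs (a, b) with f(a) = g(b).
For each element c in C, the fiber product has |f^-1(c)| * |g^-1(c)| elements.
Summing over C: 6 * 3 + 3 * 7 + 3 * 3 + 3 * 6 + 7 * 7
= 18 + 21 + 9 + 18 + 49 = 115

115


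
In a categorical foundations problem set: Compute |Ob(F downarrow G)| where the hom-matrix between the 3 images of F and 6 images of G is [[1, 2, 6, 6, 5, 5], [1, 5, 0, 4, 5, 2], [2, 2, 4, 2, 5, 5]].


Objects of (F downarrow G) are triples (a, b, h: F(a)->G(b)).
The count equals the sum of all entries in the hom-matrix.
sum(row 0) = 25
sum(row 1) = 17
sum(row 2) = 20
Grand total = 62

62


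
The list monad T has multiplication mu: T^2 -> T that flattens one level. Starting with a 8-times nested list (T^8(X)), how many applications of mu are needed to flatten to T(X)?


Each application of mu: T^2 -> T removes one layer of nesting.
Starting at depth 8 (i.e., T^8(X)), we need to reach T(X).
Number of mu applications = 8 - 1 = 7

7


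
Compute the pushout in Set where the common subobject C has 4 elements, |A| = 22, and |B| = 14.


The pushout A +_C B identifies the images of C in A and B.
|A +_C B| = |A| + |B| - |C| (for injections).
= 22 + 14 - 4 = 32

32


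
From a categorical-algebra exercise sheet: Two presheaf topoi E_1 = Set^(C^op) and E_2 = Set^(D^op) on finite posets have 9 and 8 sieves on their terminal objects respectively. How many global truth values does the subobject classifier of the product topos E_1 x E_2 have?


In a product of presheaf topoi E_1 x E_2, the subobject classifier
is Omega = Omega_1 x Omega_2 (componentwise), so
|Omega(top)| = |Omega_1(top_1)| * |Omega_2(top_2)|.
= 9 * 8 = 72.

72


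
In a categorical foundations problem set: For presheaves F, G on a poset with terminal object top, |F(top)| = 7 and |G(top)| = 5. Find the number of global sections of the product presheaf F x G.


Global sections of a presheaf on a poset with terminal top satisfy
Gamma(H) ~ H(top). Presheaves admit pointwise products, so
(F x G)(top) = F(top) x G(top) (Cartesian product).
|Gamma(F x G)| = |F(top)| * |G(top)| = 7 * 5 = 35.

35


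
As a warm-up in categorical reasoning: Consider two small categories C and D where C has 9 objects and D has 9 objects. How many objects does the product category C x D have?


The product category C x D has objects that are pairs (c, d).
Number of pairs = |Ob(C)| * |Ob(D)| = 9 * 9 = 81

81


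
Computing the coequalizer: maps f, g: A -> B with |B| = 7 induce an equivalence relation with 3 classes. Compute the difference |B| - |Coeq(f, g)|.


The coequalizer Coeq(f, g) = B / ~ has one element per equivalence class.
|B| = 7, |Coeq(f, g)| = 3.
|B| - |Coeq(f, g)| = 7 - 3 = 4.

4


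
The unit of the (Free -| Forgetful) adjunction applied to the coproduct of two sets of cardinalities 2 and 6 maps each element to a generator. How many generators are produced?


The unit eta_X: X -> U(F(X)) of the Free-Forgetful adjunction
maps each element of X to a generator of F(X). For X = S + T (disjoint
union in Set), |S + T| = |S| + |T|.
Total mappings = 2 + 6 = 8.

8


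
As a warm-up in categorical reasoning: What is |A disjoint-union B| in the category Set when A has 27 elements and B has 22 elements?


In Set, the coproduct A + B is the disjoint union.
|A + B| = |A| + |B| = 27 + 22 = 49

49


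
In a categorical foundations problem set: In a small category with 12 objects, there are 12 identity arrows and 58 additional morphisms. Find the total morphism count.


Each object has an identity morphism, giving 12 identities.
Adding the 58 non-identity morphisms:
Total = 12 + 58 = 70

70


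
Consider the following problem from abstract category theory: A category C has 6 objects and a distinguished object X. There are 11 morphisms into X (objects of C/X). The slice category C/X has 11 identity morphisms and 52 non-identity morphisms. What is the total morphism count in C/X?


In the slice category C/X, objects are morphisms to X.
Identity morphisms: 11 (one per object of C/X).
Non-identity morphisms: 52.
Total = 11 + 52 = 63

63


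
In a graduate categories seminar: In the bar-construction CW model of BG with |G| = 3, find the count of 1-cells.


In the bar-construction CW model of BG, the n-cells are indexed by
n-tuples [g_1|...|g_n] of non-identity elements of G (degenerate
simplices with some g_i = e do not contribute cells), so there are
(|G| - 1)^n n-cells.
For dim = 1 with |G| = 3:
cells = (3 - 1)^1 = 2^1 = 2

2


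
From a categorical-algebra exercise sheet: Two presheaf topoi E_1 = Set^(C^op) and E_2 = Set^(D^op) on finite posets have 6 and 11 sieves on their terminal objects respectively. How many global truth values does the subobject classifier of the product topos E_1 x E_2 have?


In a product of presheaf topoi E_1 x E_2, the subobject classifier
is Omega = Omega_1 x Omega_2 (componentwise), so
|Omega(top)| = |Omega_1(top_1)| * |Omega_2(top_2)|.
= 6 * 11 = 66.

66


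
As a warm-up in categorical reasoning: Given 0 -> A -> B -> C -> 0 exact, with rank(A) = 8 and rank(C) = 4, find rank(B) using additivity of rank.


For a short exact sequence 0 -> A -> B -> C -> 0,
rank is additive: rank(B) = rank(A) + rank(C).
rank(B) = 8 + 4 = 12

12


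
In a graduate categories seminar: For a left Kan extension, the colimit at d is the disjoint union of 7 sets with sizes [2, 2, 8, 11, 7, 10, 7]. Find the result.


Pointwise, the left Kan extension (Lan_F H)(d) is the colimit, indexed
by the comma category (F downarrow d), of H composed with the
projection (F downarrow d) -> C. Here that colimit is given
as a coproduct (disjoint union) of sets, so its cardinality is the
sum of the sizes of the summands.
Coproduct of sets with sizes: 2 + 2 + 8 + 11 + 7 + 10 + 7
= 47

47


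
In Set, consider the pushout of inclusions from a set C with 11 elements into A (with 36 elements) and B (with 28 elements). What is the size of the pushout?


The pushout A +_C B identifies the images of C in A and B.
|A +_C B| = |A| + |B| - |C| (for injections).
= 36 + 28 - 11 = 53

53


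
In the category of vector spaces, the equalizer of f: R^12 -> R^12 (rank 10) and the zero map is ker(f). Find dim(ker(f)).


The equalizer of f and the zero map is ker(f).
By the rank-nullity theorem: dim(ker(f)) = dim(domain) - rank(f).
dim(ker(f)) = 12 - 10 = 2

2


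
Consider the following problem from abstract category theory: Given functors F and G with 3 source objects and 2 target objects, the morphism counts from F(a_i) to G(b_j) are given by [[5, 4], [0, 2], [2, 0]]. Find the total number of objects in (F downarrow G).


Objects of (F downarrow G) are triples (a, b, h: F(a)->G(b)).
The count equals the sum of all entries in the hom-matrix.
sum(row 0) = 9
sum(row 1) = 2
sum(row 2) = 2
Grand total = 13

13


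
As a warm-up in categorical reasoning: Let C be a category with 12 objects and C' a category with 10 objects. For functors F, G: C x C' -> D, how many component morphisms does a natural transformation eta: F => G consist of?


A natural transformation eta: F => G assigns one component morphism per
object of the domain category.
The domain is the product category C x C', so
|Ob(C x C')| = |Ob(C)| * |Ob(C')| = 12 * 10 = 120.
Therefore eta has 120 component morphisms.

120


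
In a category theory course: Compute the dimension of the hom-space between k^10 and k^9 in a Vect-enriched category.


In Vect-enriched categories, Hom(k^n, k^m) is the space of m x n matrices.
dim(Hom(k^10, k^9)) = 9 * 10 = 90

90


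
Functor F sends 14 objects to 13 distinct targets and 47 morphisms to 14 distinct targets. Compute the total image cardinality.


The image of F consists of distinct objects and distinct morphisms.
|Im(F)| on objects = 13
|Im(F)| on morphisms = 14
Total image cardinality = 13 + 14 = 27

27


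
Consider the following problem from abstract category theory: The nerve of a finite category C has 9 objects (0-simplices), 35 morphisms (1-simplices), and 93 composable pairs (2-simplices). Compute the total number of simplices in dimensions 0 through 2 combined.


The 2-skeleton of the nerve N(C) consists of simplices in dimensions 0, 1, 2:
  |N(C)_0| = 9 (objects)
  |N(C)_1| = 35 (morphisms)
  |N(C)_2| = 93 (composable pairs)
Total = 9 + 35 + 93 = 137

137


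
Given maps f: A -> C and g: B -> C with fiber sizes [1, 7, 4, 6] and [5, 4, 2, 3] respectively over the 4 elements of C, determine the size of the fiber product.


The pullback A x_C B consists of pairs (a, b) with f(a) = g(b).
For each element c in C, the fiber product has |f^-1(c)| * |g^-1(c)| elements.
Summing over C: 1 * 5 + 7 * 4 + 4 * 2 + 6 * 3
= 5 + 28 + 8 + 18 = 59

59


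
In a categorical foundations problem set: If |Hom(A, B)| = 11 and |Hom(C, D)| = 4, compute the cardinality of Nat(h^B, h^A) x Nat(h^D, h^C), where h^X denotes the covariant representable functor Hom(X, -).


By the Yoneda lemma, Nat(h^B, h^A) is isomorphic to Hom(A, B),
so |Nat(h^B, h^A)| = |Hom(A, B)| and |Nat(h^D, h^C)| = |Hom(C, D)|.
|Hom(A, B)| = 11, |Hom(C, D)| = 4.
|Nat(h^B, h^A) x Nat(h^D, h^C)| = 11 * 4 = 44

44


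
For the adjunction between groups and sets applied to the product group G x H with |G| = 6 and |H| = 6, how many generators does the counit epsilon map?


The counit epsilon_K: F(U(K)) -> K of the Free-Forgetful adjunction
maps |K| generators of F(U(K)) into K. For K = G x H (the product group),
|G x H| = |G| * |H|.
Total generators mapped = 6 * 6 = 36.

36


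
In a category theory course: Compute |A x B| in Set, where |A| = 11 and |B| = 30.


In Set, the product A x B is the Cartesian product.
By the universal property, |A x B| = |A| * |B|.
|A x B| = 11 * 30 = 330

330


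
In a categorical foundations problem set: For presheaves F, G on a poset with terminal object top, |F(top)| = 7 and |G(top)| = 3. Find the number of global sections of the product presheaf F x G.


Global sections of a presheaf on a poset with terminal top satisfy
Gamma(H) ~ H(top). Presheaves admit pointwise products, so
(F x G)(top) = F(top) x G(top) (Cartesian product).
|Gamma(F x G)| = |F(top)| * |G(top)| = 7 * 3 = 21.

21


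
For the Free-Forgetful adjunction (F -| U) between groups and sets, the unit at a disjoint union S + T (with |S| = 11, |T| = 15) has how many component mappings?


The unit eta_X: X -> U(F(X)) of the Free-Forgetful adjunction
maps each element of X to a generator of F(X). For X = S + T (disjoint
union in Set), |S + T| = |S| + |T|.
Total mappings = 11 + 15 = 26.

26


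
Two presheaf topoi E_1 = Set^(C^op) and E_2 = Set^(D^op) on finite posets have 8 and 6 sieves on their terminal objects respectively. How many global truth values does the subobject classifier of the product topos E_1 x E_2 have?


In a product of presheaf topoi E_1 x E_2, the subobject classifier
is Omega = Omega_1 x Omega_2 (componentwise), so
|Omega(top)| = |Omega_1(top_1)| * |Omega_2(top_2)|.
= 8 * 6 = 48.

48


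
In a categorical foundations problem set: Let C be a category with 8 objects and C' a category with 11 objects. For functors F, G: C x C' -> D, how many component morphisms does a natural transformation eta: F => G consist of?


A natural transformation eta: F => G assigns one component morphism per
object of the domain category.
The domain is the product category C x C', so
|Ob(C x C')| = |Ob(C)| * |Ob(C')| = 8 * 11 = 88.
Therefore eta has 88 component morphisms.

88


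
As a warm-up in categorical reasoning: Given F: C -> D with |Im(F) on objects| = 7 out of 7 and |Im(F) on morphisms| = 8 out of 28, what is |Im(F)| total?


The image of F consists of distinct objects and distinct morphisms.
|Im(F)| on objects = 7
|Im(F)| on morphisms = 8
Total image cardinality = 7 + 8 = 15

15


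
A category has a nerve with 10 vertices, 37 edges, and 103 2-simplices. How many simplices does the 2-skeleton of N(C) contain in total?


The 2-skeleton of the nerve N(C) consists of simplices in dimensions 0, 1, 2:
  |N(C)_0| = 10 (objects)
  |N(C)_1| = 37 (morphisms)
  |N(C)_2| = 103 (composable pairs)
Total = 10 + 37 + 103 = 150

150


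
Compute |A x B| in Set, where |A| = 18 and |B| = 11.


In Set, the product A x B is the Cartesian product.
By the universal property, |A x B| = |A| * |B|.
|A x B| = 18 * 11 = 198

198


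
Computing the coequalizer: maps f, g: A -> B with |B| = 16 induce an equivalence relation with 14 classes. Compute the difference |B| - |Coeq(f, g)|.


The coequalizer Coeq(f, g) = B / ~ has one element per equivalence class.
|B| = 16, |Coeq(f, g)| = 14.
|B| - |Coeq(f, g)| = 16 - 14 = 2.

2


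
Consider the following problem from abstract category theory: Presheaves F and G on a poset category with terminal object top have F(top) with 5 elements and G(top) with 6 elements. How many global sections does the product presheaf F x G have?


Global sections of a presheaf on a poset with terminal top satisfy
Gamma(H) ~ H(top). Presheaves admit pointwise products, so
(F x G)(top) = F(top) x G(top) (Cartesian product).
|Gamma(F x G)| = |F(top)| * |G(top)| = 5 * 6 = 30.

30


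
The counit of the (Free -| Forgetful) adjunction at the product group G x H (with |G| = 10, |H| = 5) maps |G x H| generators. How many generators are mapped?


The counit epsilon_K: F(U(K)) -> K of the Free-Forgetful adjunction
maps |K| generators of F(U(K)) into K. For K = G x H (the product group),
|G x H| = |G| * |H|.
Total generators mapped = 10 * 5 = 50.

50


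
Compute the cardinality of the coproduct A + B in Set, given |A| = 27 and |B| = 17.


In Set, the coproduct A + B is the disjoint union.
|A + B| = |A| + |B| = 27 + 17 = 44

44


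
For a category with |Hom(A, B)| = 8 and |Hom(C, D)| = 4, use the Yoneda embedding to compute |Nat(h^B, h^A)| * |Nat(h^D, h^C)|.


By the Yoneda lemma, Nat(h^B, h^A) is isomorphic to Hom(A, B),
so |Nat(h^B, h^A)| = |Hom(A, B)| and |Nat(h^D, h^C)| = |Hom(C, D)|.
|Hom(A, B)| = 8, |Hom(C, D)| = 4.
|Nat(h^B, h^A) x Nat(h^D, h^C)| = 8 * 4 = 32

32


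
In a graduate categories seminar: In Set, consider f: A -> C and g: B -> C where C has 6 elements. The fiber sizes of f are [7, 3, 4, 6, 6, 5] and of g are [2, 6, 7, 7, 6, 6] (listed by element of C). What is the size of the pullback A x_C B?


The pullback A x_C B consists of pairs (a, b) with f(a) = g(b).
For each element c in C, the fiber product has |f^-1(c)| * |g^-1(c)| elements.
Summing over C: 7 * 2 + 3 * 6 + 4 * 7 + 6 * 7 + 6 * 6 + 5 * 6
= 14 + 18 + 28 + 42 + 36 + 30 = 168

168


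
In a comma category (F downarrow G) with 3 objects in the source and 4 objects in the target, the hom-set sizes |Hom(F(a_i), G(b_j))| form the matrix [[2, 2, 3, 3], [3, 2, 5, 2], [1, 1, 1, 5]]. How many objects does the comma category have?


Objects of (F downarrow G) are triples (a, b, h: F(a)->G(b)).
The count equals the sum of all entries in the hom-matrix.
sum(row 0) = 10
sum(row 1) = 12
sum(row 2) = 8
Grand total = 30

30


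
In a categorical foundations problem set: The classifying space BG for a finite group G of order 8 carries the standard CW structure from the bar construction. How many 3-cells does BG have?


In the bar-construction CW model of BG, the n-cells are indexed by
n-tuples [g_1|...|g_n] of non-identity elements of G (degenerate
simplices with some g_i = e do not contribute cells), so there are
(|G| - 1)^n n-cells.
For dim = 3 with |G| = 8:
cells = (8 - 1)^3 = 7^3 = 343

343


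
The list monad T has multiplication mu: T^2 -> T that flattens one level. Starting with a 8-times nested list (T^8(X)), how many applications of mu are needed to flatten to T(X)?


Each application of mu: T^2 -> T removes one layer of nesting.
Starting at depth 8 (i.e., T^8(X)), we need to reach T(X).
Number of mu applications = 8 - 1 = 7

7


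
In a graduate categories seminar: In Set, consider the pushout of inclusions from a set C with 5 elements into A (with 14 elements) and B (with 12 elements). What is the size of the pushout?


The pushout A +_C B identifies the images of C in A and B.
|A +_C B| = |A| + |B| - |C| (for injections).
= 14 + 12 - 5 = 21

21


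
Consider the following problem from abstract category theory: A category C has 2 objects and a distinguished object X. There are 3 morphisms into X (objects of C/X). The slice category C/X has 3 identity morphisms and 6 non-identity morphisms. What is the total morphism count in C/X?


In the slice category C/X, objects are morphisms to X.
Identity morphisms: 3 (one per object of C/X).
Non-identity morphisms: 6.
Total = 3 + 6 = 9

9


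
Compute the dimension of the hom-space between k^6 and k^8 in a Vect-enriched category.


In Vect-enriched categories, Hom(k^n, k^m) is the space of m x n matrices.
dim(Hom(k^6, k^8)) = 8 * 6 = 48

48


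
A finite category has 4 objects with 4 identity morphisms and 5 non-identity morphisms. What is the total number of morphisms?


Each object has an identity morphism, giving 4 identities.
Adding the 5 non-identity morphisms:
Total = 4 + 5 = 9

9


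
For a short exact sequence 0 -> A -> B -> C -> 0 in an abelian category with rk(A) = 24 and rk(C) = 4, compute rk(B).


For a short exact sequence 0 -> A -> B -> C -> 0,
rank is additive: rank(B) = rank(A) + rank(C).
rank(B) = 24 + 4 = 28

28


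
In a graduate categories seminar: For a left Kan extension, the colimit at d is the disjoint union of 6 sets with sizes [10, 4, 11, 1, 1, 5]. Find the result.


Pointwise, the left Kan extension (Lan_F H)(d) is the colimit, indexed
by the comma category (F downarrow d), of H composed with the
projection (F downarrow d) -> C. Here that colimit is given
as a coproduct (disjoint union) of sets, so its cardinality is the
sum of the sizes of the summands.
Coproduct of sets with sizes: 10 + 4 + 11 + 1 + 1 + 5
= 32

32


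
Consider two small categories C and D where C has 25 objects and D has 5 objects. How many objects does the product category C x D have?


The product category C x D has objects that are pairs (c, d).
Number of pairs = |Ob(C)| * |Ob(D)| = 25 * 5 = 125

125


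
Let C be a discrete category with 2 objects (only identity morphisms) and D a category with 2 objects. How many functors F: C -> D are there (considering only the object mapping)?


A functor from a discrete category C to D is determined by
where each object maps. Each of the 2 objects of C can map
to any of the 2 objects of D independently.
Number of functors = 2^2 = 4

4


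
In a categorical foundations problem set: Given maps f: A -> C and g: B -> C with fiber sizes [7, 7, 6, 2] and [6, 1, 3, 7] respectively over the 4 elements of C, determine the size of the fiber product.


The pullback A x_C B consists of pairs (a, b) with f(a) = g(b).
For each element c in C, the fiber product has |f^-1(c)| * |g^-1(c)| elements.
Summing over C: 7 * 6 + 7 * 1 + 6 * 3 + 2 * 7
= 42 + 7 + 18 + 14 = 81

81


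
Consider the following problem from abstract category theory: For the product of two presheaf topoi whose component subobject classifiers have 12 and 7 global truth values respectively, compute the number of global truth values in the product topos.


In a product of presheaf topoi E_1 x E_2, the subobject classifier
is Omega = Omega_1 x Omega_2 (componentwise), so
|Omega(top)| = |Omega_1(top_1)| * |Omega_2(top_2)|.
= 12 * 7 = 84.

84


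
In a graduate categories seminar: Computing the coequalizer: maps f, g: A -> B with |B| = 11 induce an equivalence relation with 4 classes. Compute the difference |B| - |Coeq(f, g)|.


The coequalizer Coeq(f, g) = B / ~ has one element per equivalence class.
|B| = 11, |Coeq(f, g)| = 4.
|B| - |Coeq(f, g)| = 11 - 4 = 7.

7


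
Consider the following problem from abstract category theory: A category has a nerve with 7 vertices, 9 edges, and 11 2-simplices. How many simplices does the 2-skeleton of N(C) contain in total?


The 2-skeleton of the nerve N(C) consists of simplices in dimensions 0, 1, 2:
  |N(C)_0| = 7 (objects)
  |N(C)_1| = 9 (morphisms)
  |N(C)_2| = 11 (composable pairs)
Total = 7 + 9 + 11 = 27

27


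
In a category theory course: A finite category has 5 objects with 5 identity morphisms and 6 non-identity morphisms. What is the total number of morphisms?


Each object has an identity morphism, giving 5 identities.
Adding the 6 non-identity morphisms:
Total = 5 + 6 = 11

11


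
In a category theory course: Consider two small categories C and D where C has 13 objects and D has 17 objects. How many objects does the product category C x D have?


The product category C x D has objects that are pairs (c, d).
Number of pairs = |Ob(C)| * |Ob(D)| = 13 * 17 = 221

221


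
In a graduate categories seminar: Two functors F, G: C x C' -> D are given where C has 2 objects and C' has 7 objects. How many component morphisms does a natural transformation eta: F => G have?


A natural transformation eta: F => G assigns one component morphism per
object of the domain category.
The domain is the product category C x C', so
|Ob(C x C')| = |Ob(C)| * |Ob(C')| = 2 * 7 = 14.
Therefore eta has 14 component morphisms.

14


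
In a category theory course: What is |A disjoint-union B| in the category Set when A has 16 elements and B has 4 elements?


In Set, the coproduct A + B is the disjoint union.
|A + B| = |A| + |B| = 16 + 4 = 20

20


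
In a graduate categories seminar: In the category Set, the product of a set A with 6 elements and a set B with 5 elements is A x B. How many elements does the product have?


In Set, the product A x B is the Cartesian product.
By the universal property, |A x B| = |A| * |B|.
|A x B| = 6 * 5 = 30

30


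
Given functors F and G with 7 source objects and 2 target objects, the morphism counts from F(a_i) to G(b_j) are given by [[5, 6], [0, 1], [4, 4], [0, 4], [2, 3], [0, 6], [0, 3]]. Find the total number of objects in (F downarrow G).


Objects of (F downarrow G) are triples (a, b, h: F(a)->G(b)).
The count equals the sum of all entries in the hom-matrix.
sum(row 0) = 11
sum(row 1) = 1
sum(row 2) = 8
sum(row 3) = 4
sum(row 4) = 5
sum(row 5) = 6
sum(row 6) = 3
Grand total = 38

38


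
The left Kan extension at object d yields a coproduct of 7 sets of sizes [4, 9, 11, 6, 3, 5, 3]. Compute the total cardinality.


Pointwise, the left Kan extension (Lan_F H)(d) is the colimit, indexed
by the comma category (F downarrow d), of H composed with the
projection (F downarrow d) -> C. Here that colimit is given
as a coproduct (disjoint union) of sets, so its cardinality is the
sum of the sizes of the summands.
Coproduct of sets with sizes: 4 + 9 + 11 + 6 + 3 + 5 + 3
= 41

41


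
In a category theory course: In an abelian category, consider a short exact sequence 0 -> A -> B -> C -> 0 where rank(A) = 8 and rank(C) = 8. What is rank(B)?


For a short exact sequence 0 -> A -> B -> C -> 0,
rank is additive: rank(B) = rank(A) + rank(C).
rank(B) = 8 + 8 = 16

16


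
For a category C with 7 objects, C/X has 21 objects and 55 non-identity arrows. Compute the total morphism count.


In the slice category C/X, objects are morphisms to X.
Identity morphisms: 21 (one per object of C/X).
Non-identity morphisms: 55.
Total = 21 + 55 = 76

76


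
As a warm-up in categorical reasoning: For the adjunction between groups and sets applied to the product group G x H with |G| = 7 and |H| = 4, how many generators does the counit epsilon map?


The counit epsilon_K: F(U(K)) -> K of the Free-Forgetful adjunction
maps |K| generators of F(U(K)) into K. For K = G x H (the product group),
|G x H| = |G| * |H|.
Total generators mapped = 7 * 4 = 28.

28


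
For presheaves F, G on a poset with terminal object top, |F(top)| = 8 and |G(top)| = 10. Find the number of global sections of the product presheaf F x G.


Global sections of a presheaf on a poset with terminal top satisfy
Gamma(H) ~ H(top). Presheaves admit pointwise products, so
(F x G)(top) = F(top) x G(top) (Cartesian product).
|Gamma(F x G)| = |F(top)| * |G(top)| = 8 * 10 = 80.

80


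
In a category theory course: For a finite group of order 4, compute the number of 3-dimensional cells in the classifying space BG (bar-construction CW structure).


In the bar-construction CW model of BG, the n-cells are indexed by
n-tuples [g_1|...|g_n] of non-identity elements of G (degenerate
simplices with some g_i = e do not contribute cells), so there are
(|G| - 1)^n n-cells.
For dim = 3 with |G| = 4:
cells = (4 - 1)^3 = 3^3 = 27

27


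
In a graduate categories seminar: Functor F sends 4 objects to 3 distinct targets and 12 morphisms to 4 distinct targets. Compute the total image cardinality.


The image of F consists of distinct objects and distinct morphisms.
|Im(F)| on objects = 3
|Im(F)| on morphisms = 4
Total image cardinality = 3 + 4 = 7

7


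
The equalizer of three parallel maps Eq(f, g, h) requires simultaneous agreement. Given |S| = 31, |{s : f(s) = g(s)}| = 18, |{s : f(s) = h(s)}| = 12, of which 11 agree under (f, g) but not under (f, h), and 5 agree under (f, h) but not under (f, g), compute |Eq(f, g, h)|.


Eq(f, g, h) is the triple-agreement set: points in S where all three
maps take the same value. Using inclusion-exclusion on the pairwise data:
Pair (f, g) agrees on 18 points; pair (f, h) on 12 points.
Points agreeing under (f, g) but not (f, h) = 11; under (f, h) but not (f, g) = 5.
Triple-agreement = agreement-in-(f, g) minus points that agree under (f, g) but not (f, h):
|Eq(f, g, h)| = 18 - 11 = 7
(cross-check via (f, h): 12 - 5 = 7.)

7


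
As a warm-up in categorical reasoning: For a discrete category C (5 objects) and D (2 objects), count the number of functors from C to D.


A functor from a discrete category C to D is determined by
where each object maps. Each of the 5 objects of C can map
to any of the 2 objects of D independently.
Number of functors = 2^5 = 32

32


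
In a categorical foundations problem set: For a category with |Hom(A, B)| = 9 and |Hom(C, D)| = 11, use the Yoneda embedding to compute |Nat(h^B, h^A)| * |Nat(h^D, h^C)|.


By the Yoneda lemma, Nat(h^B, h^A) is isomorphic to Hom(A, B),
so |Nat(h^B, h^A)| = |Hom(A, B)| and |Nat(h^D, h^C)| = |Hom(C, D)|.
|Hom(A, B)| = 9, |Hom(C, D)| = 11.
|Nat(h^B, h^A) x Nat(h^D, h^C)| = 9 * 11 = 99

99


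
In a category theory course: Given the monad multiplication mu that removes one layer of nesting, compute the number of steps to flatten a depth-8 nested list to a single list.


Each application of mu: T^2 -> T removes one layer of nesting.
Starting at depth 8 (i.e., T^8(X)), we need to reach T(X).
Number of mu applications = 8 - 1 = 7

7


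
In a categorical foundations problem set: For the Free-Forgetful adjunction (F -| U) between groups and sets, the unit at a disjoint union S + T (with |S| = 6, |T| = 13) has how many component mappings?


The unit eta_X: X -> U(F(X)) of the Free-Forgetful adjunction
maps each element of X to a generator of F(X). For X = S + T (disjoint
union in Set), |S + T| = |S| + |T|.
Total mappings = 6 + 13 = 19.

19


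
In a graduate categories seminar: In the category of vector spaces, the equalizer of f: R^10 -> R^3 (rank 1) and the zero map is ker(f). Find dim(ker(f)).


The equalizer of f and the zero map is ker(f).
By the rank-nullity theorem: dim(ker(f)) = dim(domain) - rank(f).
dim(ker(f)) = 10 - 1 = 9

9


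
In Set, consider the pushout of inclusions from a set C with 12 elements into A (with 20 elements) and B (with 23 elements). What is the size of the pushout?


The pushout A +_C B identifies the images of C in A and B.
|A +_C B| = |A| + |B| - |C| (for injections).
= 20 + 23 - 12 = 31

31


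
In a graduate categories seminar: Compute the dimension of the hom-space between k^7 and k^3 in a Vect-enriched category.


In Vect-enriched categories, Hom(k^n, k^m) is the space of m x n matrices.
dim(Hom(k^7, k^3)) = 3 * 7 = 21

21


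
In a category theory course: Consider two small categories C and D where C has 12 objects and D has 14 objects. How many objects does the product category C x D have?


The product category C x D has objects that are pairs (c, d).
Number of pairs = |Ob(C)| * |Ob(D)| = 12 * 14 = 168

168


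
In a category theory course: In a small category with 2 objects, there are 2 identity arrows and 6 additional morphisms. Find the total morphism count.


Each object has an identity morphism, giving 2 identities.
Adding the 6 non-identity morphisms:
Total = 2 + 6 = 8

8


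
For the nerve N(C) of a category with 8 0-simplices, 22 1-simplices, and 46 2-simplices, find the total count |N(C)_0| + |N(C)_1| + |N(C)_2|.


The 2-skeleton of the nerve N(C) consists of simplices in dimensions 0, 1, 2:
  |N(C)_0| = 8 (objects)
  |N(C)_1| = 22 (morphisms)
  |N(C)_2| = 46 (composable pairs)
Total = 8 + 22 + 46 = 76

76


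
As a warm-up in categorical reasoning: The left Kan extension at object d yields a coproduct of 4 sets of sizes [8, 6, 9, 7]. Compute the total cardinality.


Pointwise, the left Kan extension (Lan_F H)(d) is the colimit, indexed
by the comma category (F downarrow d), of H composed with the
projection (F downarrow d) -> C. Here that colimit is given
as a coproduct (disjoint union) of sets, so its cardinality is the
sum of the sizes of the summands.
Coproduct of sets with sizes: 8 + 6 + 9 + 7
= 30

30


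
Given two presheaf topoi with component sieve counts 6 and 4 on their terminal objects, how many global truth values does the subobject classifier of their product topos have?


In a product of presheaf topoi E_1 x E_2, the subobject classifier
is Omega = Omega_1 x Omega_2 (componentwise), so
|Omega(top)| = |Omega_1(top_1)| * |Omega_2(top_2)|.
= 6 * 4 = 24.

24


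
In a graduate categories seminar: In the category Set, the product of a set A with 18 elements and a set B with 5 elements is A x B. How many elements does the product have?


In Set, the product A x B is the Cartesian product.
By the universal property, |A x B| = |A| * |B|.
|A x B| = 18 * 5 = 90

90


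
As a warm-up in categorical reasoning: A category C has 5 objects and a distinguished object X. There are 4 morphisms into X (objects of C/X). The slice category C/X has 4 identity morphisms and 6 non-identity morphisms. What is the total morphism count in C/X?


In the slice category C/X, objects are morphisms to X.
Identity morphisms: 4 (one per object of C/X).
Non-identity morphisms: 6.
Total = 4 + 6 = 10

10


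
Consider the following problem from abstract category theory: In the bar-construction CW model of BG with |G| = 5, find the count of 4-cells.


In the bar-construction CW model of BG, the n-cells are indexed by
n-tuples [g_1|...|g_n] of non-identity elements of G (degenerate
simplices with some g_i = e do not contribute cells), so there are
(|G| - 1)^n n-cells.
For dim = 4 with |G| = 5:
cells = (5 - 1)^4 = 4^4 = 256

256


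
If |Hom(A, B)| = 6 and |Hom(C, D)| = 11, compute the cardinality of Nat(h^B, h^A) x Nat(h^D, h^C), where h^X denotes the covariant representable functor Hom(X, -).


By the Yoneda lemma, Nat(h^B, h^A) is isomorphic to Hom(A, B),
so |Nat(h^B, h^A)| = |Hom(A, B)| and |Nat(h^D, h^C)| = |Hom(C, D)|.
|Hom(A, B)| = 6, |Hom(C, D)| = 11.
|Nat(h^B, h^A) x Nat(h^D, h^C)| = 6 * 11 = 66

66


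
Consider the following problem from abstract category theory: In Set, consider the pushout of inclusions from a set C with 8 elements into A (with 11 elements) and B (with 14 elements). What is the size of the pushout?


The pushout A +_C B identifies the images of C in A and B.
|A +_C B| = |A| + |B| - |C| (for injections).
= 11 + 14 - 8 = 17

17


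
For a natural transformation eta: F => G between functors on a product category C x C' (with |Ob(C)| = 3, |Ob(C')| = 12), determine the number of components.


A natural transformation eta: F => G assigns one component morphism per
object of the domain category.
The domain is the product category C x C', so
|Ob(C x C')| = |Ob(C)| * |Ob(C')| = 3 * 12 = 36.
Therefore eta has 36 component morphisms.

36


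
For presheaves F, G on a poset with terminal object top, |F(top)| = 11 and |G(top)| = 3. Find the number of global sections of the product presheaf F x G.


Global sections of a presheaf on a poset with terminal top satisfy
Gamma(H) ~ H(top). Presheaves admit pointwise products, so
(F x G)(top) = F(top) x G(top) (Cartesian product).
|Gamma(F x G)| = |F(top)| * |G(top)| = 11 * 3 = 33.

33


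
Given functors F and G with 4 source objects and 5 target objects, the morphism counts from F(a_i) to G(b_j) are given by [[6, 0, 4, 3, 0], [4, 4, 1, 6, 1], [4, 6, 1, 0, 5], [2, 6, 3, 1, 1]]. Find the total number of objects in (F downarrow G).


Objects of (F downarrow G) are triples (a, b, h: F(a)->G(b)).
The count equals the sum of all entries in the hom-matrix.
sum(row 0) = 13
sum(row 1) = 16
sum(row 2) = 16
sum(row 3) = 13
Grand total = 58

58


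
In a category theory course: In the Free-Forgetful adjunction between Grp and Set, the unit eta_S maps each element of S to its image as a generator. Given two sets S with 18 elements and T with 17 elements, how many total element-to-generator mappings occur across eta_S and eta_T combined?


The unit eta_X: X -> U(F(X)) of the Free-Forgetful adjunction
maps each element of X to a generator of F(X). For X = S + T (disjoint
union in Set), |S + T| = |S| + |T|.
Total mappings = 18 + 17 = 35.

35


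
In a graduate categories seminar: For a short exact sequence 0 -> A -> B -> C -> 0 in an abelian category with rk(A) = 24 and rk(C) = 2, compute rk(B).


For a short exact sequence 0 -> A -> B -> C -> 0,
rank is additive: rank(B) = rank(A) + rank(C).
rank(B) = 24 + 2 = 26

26


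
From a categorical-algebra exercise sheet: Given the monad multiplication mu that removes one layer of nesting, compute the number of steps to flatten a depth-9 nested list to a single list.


Each application of mu: T^2 -> T removes one layer of nesting.
Starting at depth 9 (i.e., T^9(X)), we need to reach T(X).
Number of mu applications = 9 - 1 = 8

8


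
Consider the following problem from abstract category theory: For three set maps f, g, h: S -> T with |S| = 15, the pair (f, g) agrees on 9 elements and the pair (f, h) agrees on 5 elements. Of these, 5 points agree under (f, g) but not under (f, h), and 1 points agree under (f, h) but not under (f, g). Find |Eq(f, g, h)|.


Eq(f, g, h) is the triple-agreement set: points in S where all three
maps take the same value. Using inclusion-exclusion on the pairwise data:
Pair (f, g) agrees on 9 points; pair (f, h) on 5 points.
Points agreeing under (f, g) but not (f, h) = 5; under (f, h) but not (f, g) = 1.
Triple-agreement = agreement-in-(f, g) minus points that agree under (f, g) but not (f, h):
|Eq(f, g, h)| = 9 - 5 = 4
(cross-check via (f, h): 5 - 1 = 4.)

4


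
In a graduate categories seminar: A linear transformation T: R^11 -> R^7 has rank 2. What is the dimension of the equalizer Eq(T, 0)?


The equalizer of f and the zero map is ker(f).
By the rank-nullity theorem: dim(ker(f)) = dim(domain) - rank(f).
dim(ker(f)) = 11 - 2 = 9

9


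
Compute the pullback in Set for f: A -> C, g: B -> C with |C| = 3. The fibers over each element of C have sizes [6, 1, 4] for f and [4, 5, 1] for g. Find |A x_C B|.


The pullback A x_C B consists of pairs (a, b) with f(a) = g(b).
For each element c in C, the fiber product has |f^-1(c)| * |g^-1(c)| elements.
Summing over C: 6 * 4 + 1 * 5 + 4 * 1
= 24 + 5 + 4 = 33

33


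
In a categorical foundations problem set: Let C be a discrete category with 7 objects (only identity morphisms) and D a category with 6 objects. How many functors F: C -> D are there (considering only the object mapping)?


A functor from a discrete category C to D is determined by
where each object maps. Each of the 7 objects of C can map
to any of the 6 objects of D independently.
Number of functors = 6^7 = 279936

279936


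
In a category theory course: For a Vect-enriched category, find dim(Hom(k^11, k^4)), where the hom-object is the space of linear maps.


In Vect-enriched categories, Hom(k^n, k^m) is the space of m x n matrices.
dim(Hom(k^11, k^4)) = 4 * 11 = 44

44


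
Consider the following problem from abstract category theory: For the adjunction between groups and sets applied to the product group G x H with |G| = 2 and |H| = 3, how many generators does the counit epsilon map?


The counit epsilon_K: F(U(K)) -> K of the Free-Forgetful adjunction
maps |K| generators of F(U(K)) into K. For K = G x H (the product group),
|G x H| = |G| * |H|.
Total generators mapped = 2 * 3 = 6.

6


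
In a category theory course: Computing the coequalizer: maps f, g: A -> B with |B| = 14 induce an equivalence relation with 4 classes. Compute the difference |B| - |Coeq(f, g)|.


The coequalizer Coeq(f, g) = B / ~ has one element per equivalence class.
|B| = 14, |Coeq(f, g)| = 4.
|B| - |Coeq(f, g)| = 14 - 4 = 10.

10


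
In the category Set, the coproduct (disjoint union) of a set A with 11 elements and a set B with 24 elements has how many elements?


In Set, the coproduct A + B is the disjoint union.
|A + B| = |A| + |B| = 11 + 24 = 35

35


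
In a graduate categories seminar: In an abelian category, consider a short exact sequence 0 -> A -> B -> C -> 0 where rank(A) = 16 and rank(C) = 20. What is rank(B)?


For a short exact sequence 0 -> A -> B -> C -> 0,
rank is additive: rank(B) = rank(A) + rank(C).
rank(B) = 16 + 20 = 36

36


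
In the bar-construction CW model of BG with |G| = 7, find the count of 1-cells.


In the bar-construction CW model of BG, the n-cells are indexed by
n-tuples [g_1|...|g_n] of non-identity elements of G (degenerate
simplices with some g_i = e do not contribute cells), so there are
(|G| - 1)^n n-cells.
For dim = 1 with |G| = 7:
cells = (7 - 1)^1 = 6^1 = 6

6


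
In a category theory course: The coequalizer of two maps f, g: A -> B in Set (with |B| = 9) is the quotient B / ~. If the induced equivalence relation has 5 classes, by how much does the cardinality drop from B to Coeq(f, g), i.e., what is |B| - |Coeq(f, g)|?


The coequalizer Coeq(f, g) = B / ~ has one element per equivalence class.
|B| = 9, |Coeq(f, g)| = 5.
|B| - |Coeq(f, g)| = 9 - 5 = 4.

4
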